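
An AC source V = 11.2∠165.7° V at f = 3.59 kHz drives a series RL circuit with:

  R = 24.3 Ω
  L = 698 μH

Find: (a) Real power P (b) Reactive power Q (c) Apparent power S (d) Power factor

Step 1 — Angular frequency: ω = 2π·f = 2π·3590 = 2.256e+04 rad/s.
Step 2 — Component impedances:
  R: Z = R = 24.3 Ω
  L: Z = jωL = j·2.256e+04·0.000698 = 0 + j15.74 Ω
Step 3 — Series combination: Z_total = R + L = 24.3 + j15.74 Ω = 28.95∠32.9° Ω.
Step 4 — Source phasor: V = 11.2∠165.7° V = -10.85 + j2.766 V.
Step 5 — Current: I = V / Z = -0.2626 + j0.284 A = 0.3868∠132.8° A.
Step 6 — Complex power: S = V·I* = 3.636 + j2.356 VA.
Step 7 — Real power: P = Re(S) = 3.636 W.
Step 8 — Reactive power: Q = Im(S) = 2.356 VAR.
Step 9 — Apparent power: |S| = 4.332 VA.
Step 10 — Power factor: PF = P/|S| = 0.8392 (lagging).

(a) P = 3.636 W  (b) Q = 2.356 VAR  (c) S = 4.332 VA  (d) PF = 0.8392 (lagging)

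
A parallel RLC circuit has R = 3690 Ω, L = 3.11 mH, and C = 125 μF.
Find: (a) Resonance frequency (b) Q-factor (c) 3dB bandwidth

Step 1 — Resonance: ω₀ = 1/√(LC) = 1/√(0.00311·0.000125) = 1604 rad/s.
Step 2 — f₀ = ω₀/(2π) = 255.3 Hz.
Step 3 — Parallel Q: Q = R/(ω₀L) = 3690/(1604·0.00311) = 739.8.
Step 4 — Bandwidth: Δω = ω₀/Q = 2.168 rad/s; BW = Δω/(2π) = 0.3451 Hz.

(a) f₀ = 255.3 Hz  (b) Q = 739.8  (c) BW = 0.3451 Hz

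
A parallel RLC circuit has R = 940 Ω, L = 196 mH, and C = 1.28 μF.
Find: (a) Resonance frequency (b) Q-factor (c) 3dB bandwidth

Step 1 — Resonance: ω₀ = 1/√(LC) = 1/√(0.196·1.28e-06) = 1996 rad/s.
Step 2 — f₀ = ω₀/(2π) = 317.8 Hz.
Step 3 — Parallel Q: Q = R/(ω₀L) = 940/(1996·0.196) = 2.402.
Step 4 — Bandwidth: Δω = ω₀/Q = 831.1 rad/s; BW = Δω/(2π) = 132.3 Hz.

(a) f₀ = 317.8 Hz  (b) Q = 2.402  (c) BW = 132.3 Hz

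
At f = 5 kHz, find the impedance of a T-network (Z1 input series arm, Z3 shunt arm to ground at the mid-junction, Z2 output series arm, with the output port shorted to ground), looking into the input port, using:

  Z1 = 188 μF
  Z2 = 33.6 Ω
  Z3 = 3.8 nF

Step 1 — Angular frequency: ω = 2π·f = 2π·5000 = 3.142e+04 rad/s.
Step 2 — Component impedances:
  Z1: Z = 1/(jωC) = -j/(ω·C) = 0 - j0.1693 Ω
  Z2: Z = R = 33.6 Ω
  Z3: Z = 1/(jωC) = -j/(ω·C) = 0 - j8377 Ω
Step 3 — With the output port shorted to ground, the output series arm Z2 runs from the junction to ground; the shunt arm Z3 also runs from the junction to ground. They appear in parallel: Z3 || Z2 = 33.6 - j0.1348 Ω.
Step 4 — Series with input arm Z1: Z_in = Z1 + (Z3 || Z2) = 33.6 - j0.3041 Ω = 33.6∠-0.5° Ω.

Z = 33.6 - j0.3041 Ω = 33.6∠-0.5° Ω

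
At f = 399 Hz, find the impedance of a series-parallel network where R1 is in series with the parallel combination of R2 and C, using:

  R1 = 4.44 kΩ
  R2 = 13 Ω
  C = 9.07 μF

Step 1 — Angular frequency: ω = 2π·f = 2π·399 = 2507 rad/s.
Step 2 — Component impedances:
  R1: Z = R = 4440 Ω
  R2: Z = R = 13 Ω
  C: Z = 1/(jωC) = -j/(ω·C) = 0 - j43.98 Ω
Step 3 — Parallel branch: R2 || C = 1/(1/R2 + 1/C) = 11.96 - j3.534 Ω.
Step 4 — Series with R1: Z_total = R1 + (R2 || C) = 4452 - j3.534 Ω = 4452∠-0.0° Ω.

Z = 4452 - j3.534 Ω = 4452∠-0.0° Ω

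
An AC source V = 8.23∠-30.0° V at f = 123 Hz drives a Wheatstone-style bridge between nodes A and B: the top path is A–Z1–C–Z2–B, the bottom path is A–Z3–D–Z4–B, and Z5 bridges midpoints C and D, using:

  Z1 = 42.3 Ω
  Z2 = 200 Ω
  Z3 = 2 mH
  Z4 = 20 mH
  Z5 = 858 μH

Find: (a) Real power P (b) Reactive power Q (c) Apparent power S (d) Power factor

Step 1 — Angular frequency: ω = 2π·f = 2π·123 = 772.8 rad/s.
Step 2 — Component impedances:
  Z1: Z = R = 42.3 Ω
  Z2: Z = R = 200 Ω
  Z3: Z = jωL = j·772.8·0.002 = 0 + j1.546 Ω
  Z4: Z = jωL = j·772.8·0.02 = 0 + j15.46 Ω
  Z5: Z = jωL = j·772.8·0.000858 = 0 + j0.6631 Ω
Step 3 — Bridge requires nodal analysis (the Z5 bridge couples midpoints C and D, so the two paths cannot be reduced to a simple series/parallel combination). Setting node B to ground and injecting 1 A at node A, the 3-node admittance system at A, C, D solves to V_A = Z_AB = 1.244 + j16.91 Ω = 16.95∠85.8° Ω.
Step 4 — Source phasor: V = 8.23∠-30.0° V = 7.127 - j4.115 V.
Step 5 — Current: I = V / Z = -0.2112 - j0.4371 A = 0.4855∠-115.8° A.
Step 6 — Complex power: S = V·I* = 0.2931 + j3.985 VA.
Step 7 — Real power: P = Re(S) = 0.2931 W.
Step 8 — Reactive power: Q = Im(S) = 3.985 VAR.
Step 9 — Apparent power: |S| = 3.995 VA.
Step 10 — Power factor: PF = P/|S| = 0.07335 (lagging).

(a) P = 0.2931 W  (b) Q = 3.985 VAR  (c) S = 3.995 VA  (d) PF = 0.07335 (lagging)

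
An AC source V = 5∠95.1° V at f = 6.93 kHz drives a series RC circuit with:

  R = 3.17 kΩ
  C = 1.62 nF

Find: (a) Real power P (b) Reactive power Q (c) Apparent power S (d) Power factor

Step 1 — Angular frequency: ω = 2π·f = 2π·6930 = 4.354e+04 rad/s.
Step 2 — Component impedances:
  R: Z = R = 3170 Ω
  C: Z = 1/(jωC) = -j/(ω·C) = 0 - j1.418e+04 Ω
Step 3 — Series combination: Z_total = R + C = 3170 - j1.418e+04 Ω = 1.453e+04∠-77.4° Ω.
Step 4 — Source phasor: V = 5∠95.1° V = -0.4445 + j4.98 V.
Step 5 — Current: I = V / Z = -0.0003412 + j4.495e-05 A = 0.0003442∠172.5° A.
Step 6 — Complex power: S = V·I* = 0.0003755 - j0.001679 VA.
Step 7 — Real power: P = Re(S) = 0.0003755 W.
Step 8 — Reactive power: Q = Im(S) = -0.001679 VAR.
Step 9 — Apparent power: |S| = 0.001721 VA.
Step 10 — Power factor: PF = P/|S| = 0.2182 (leading).

(a) P = 0.0003755 W  (b) Q = -0.001679 VAR  (c) S = 0.001721 VA  (d) PF = 0.2182 (leading)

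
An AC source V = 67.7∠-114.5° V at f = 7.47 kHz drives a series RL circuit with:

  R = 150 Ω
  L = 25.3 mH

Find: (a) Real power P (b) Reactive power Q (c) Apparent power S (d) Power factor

Step 1 — Angular frequency: ω = 2π·f = 2π·7470 = 4.694e+04 rad/s.
Step 2 — Component impedances:
  R: Z = R = 150 Ω
  L: Z = jωL = j·4.694e+04·0.0253 = 0 + j1187 Ω
Step 3 — Series combination: Z_total = R + L = 150 + j1187 Ω = 1197∠82.8° Ω.
Step 4 — Source phasor: V = 67.7∠-114.5° V = -28.07 - j61.6 V.
Step 5 — Current: I = V / Z = -0.054 + j0.01682 A = 0.05656∠162.7° A.
Step 6 — Complex power: S = V·I* = 0.4799 + j3.799 VA.
Step 7 — Real power: P = Re(S) = 0.4799 W.
Step 8 — Reactive power: Q = Im(S) = 3.799 VAR.
Step 9 — Apparent power: |S| = 3.829 VA.
Step 10 — Power factor: PF = P/|S| = 0.1253 (lagging).

(a) P = 0.4799 W  (b) Q = 3.799 VAR  (c) S = 3.829 VA  (d) PF = 0.1253 (lagging)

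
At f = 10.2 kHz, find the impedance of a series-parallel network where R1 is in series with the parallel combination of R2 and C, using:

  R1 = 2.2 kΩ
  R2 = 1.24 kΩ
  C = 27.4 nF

Step 1 — Angular frequency: ω = 2π·f = 2π·1.02e+04 = 6.409e+04 rad/s.
Step 2 — Component impedances:
  R1: Z = R = 2200 Ω
  R2: Z = R = 1240 Ω
  C: Z = 1/(jωC) = -j/(ω·C) = 0 - j569.5 Ω
Step 3 — Parallel branch: R2 || C = 1/(1/R2 + 1/C) = 216 - j470.3 Ω.
Step 4 — Series with R1: Z_total = R1 + (R2 || C) = 2416 - j470.3 Ω = 2461∠-11.0° Ω.

Z = 2416 - j470.3 Ω = 2461∠-11.0° Ω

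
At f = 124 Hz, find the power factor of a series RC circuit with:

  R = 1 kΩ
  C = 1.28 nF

Step 1 — Angular frequency: ω = 2π·f = 2π·124 = 779.1 rad/s.
Step 2 — Component impedances:
  R: Z = R = 1000 Ω
  C: Z = 1/(jωC) = -j/(ω·C) = 0 - j1.003e+06 Ω
Step 3 — Series combination: Z_total = R + C = 1000 - j1.003e+06 Ω = 1.003e+06∠-89.9° Ω.
Step 4 — Power factor: PF = cos(φ) = Re(Z)/|Z| = 1000/1.0027e+06 = 0.0009973.
Step 5 — Type: Im(Z) = -1.003e+06 ⇒ leading (phase φ = -89.9°).

PF = 0.0009973 (leading, φ = -89.9°)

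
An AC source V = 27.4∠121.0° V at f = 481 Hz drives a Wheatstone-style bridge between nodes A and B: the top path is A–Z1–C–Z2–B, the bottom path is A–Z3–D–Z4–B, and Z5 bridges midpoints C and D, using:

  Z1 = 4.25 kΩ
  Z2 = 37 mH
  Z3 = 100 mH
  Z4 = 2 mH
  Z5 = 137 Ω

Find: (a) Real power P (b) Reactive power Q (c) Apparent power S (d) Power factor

Step 1 — Angular frequency: ω = 2π·f = 2π·481 = 3022 rad/s.
Step 2 — Component impedances:
  Z1: Z = R = 4250 Ω
  Z2: Z = jωL = j·3022·0.037 = 0 + j111.8 Ω
  Z3: Z = jωL = j·3022·0.1 = 0 + j302.2 Ω
  Z4: Z = jωL = j·3022·0.002 = 0 + j6.044 Ω
  Z5: Z = R = 137 Ω
Step 3 — Bridge requires nodal analysis (the Z5 bridge couples midpoints C and D, so the two paths cannot be reduced to a simple series/parallel combination). Setting node B to ground and injecting 1 A at node A, the 3-node admittance system at A, C, D solves to V_A = Z_AB = 21.65 + j305.9 Ω = 306.6∠86.0° Ω.
Step 4 — Source phasor: V = 27.4∠121.0° V = -14.11 + j23.49 V.
Step 5 — Current: I = V / Z = 0.07316 + j0.05132 A = 0.08936∠35.0° A.
Step 6 — Complex power: S = V·I* = 0.1729 + j2.442 VA.
Step 7 — Real power: P = Re(S) = 0.1729 W.
Step 8 — Reactive power: Q = Im(S) = 2.442 VAR.
Step 9 — Apparent power: |S| = 2.448 VA.
Step 10 — Power factor: PF = P/|S| = 0.0706 (lagging).

(a) P = 0.1729 W  (b) Q = 2.442 VAR  (c) S = 2.448 VA  (d) PF = 0.0706 (lagging)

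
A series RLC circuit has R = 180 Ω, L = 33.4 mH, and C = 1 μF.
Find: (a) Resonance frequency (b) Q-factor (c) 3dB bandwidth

Step 1 — Resonance: ω₀ = 1/√(LC) = 1/√(0.0334·1e-06) = 5472 rad/s.
Step 2 — f₀ = ω₀/(2π) = 870.9 Hz.
Step 3 — Series Q: Q = ω₀L/R = 5472·0.0334/180 = 1.015.
Step 4 — Bandwidth: Δω = ω₀/Q = 5389 rad/s; BW = Δω/(2π) = 857.7 Hz.

(a) f₀ = 870.9 Hz  (b) Q = 1.015  (c) BW = 857.7 Hz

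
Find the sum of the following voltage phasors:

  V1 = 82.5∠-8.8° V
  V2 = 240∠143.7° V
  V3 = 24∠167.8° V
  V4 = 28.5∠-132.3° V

Step 1 — Convert each phasor to rectangular form:
  V1 = 82.5·(cos(-8.8°) + j·sin(-8.8°)) = 81.53 - j12.62 V
  V2 = 240·(cos(143.7°) + j·sin(143.7°)) = -193.4 + j142.1 V
  V3 = 24·(cos(167.8°) + j·sin(167.8°)) = -23.46 + j5.072 V
  V4 = 28.5·(cos(-132.3°) + j·sin(-132.3°)) = -19.18 - j21.08 V
Step 2 — Sum components: V_total = -154.5 + j113.5 V.
Step 3 — Convert to polar: |V_total| = 191.7 V, ∠V_total = 143.7°.

V_total = 191.7∠143.7° V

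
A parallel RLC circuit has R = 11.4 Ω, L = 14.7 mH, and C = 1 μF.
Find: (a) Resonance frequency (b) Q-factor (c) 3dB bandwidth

Step 1 — Resonance: ω₀ = 1/√(LC) = 1/√(0.0147·1e-06) = 8248 rad/s.
Step 2 — f₀ = ω₀/(2π) = 1313 Hz.
Step 3 — Parallel Q: Q = R/(ω₀L) = 11.4/(8248·0.0147) = 0.09403.
Step 4 — Bandwidth: Δω = ω₀/Q = 8.772e+04 rad/s; BW = Δω/(2π) = 1.396e+04 Hz.

(a) f₀ = 1313 Hz  (b) Q = 0.09403  (c) BW = 1.396e+04 Hz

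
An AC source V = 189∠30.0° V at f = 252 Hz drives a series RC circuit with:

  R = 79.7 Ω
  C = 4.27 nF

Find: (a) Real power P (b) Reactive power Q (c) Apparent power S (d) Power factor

Step 1 — Angular frequency: ω = 2π·f = 2π·252 = 1583 rad/s.
Step 2 — Component impedances:
  R: Z = R = 79.7 Ω
  C: Z = 1/(jωC) = -j/(ω·C) = 0 - j1.479e+05 Ω
Step 3 — Series combination: Z_total = R + C = 79.7 - j1.479e+05 Ω = 1.479e+05∠-90.0° Ω.
Step 4 — Source phasor: V = 189∠30.0° V = 163.7 + j94.5 V.
Step 5 — Current: I = V / Z = -0.0006383 + j0.001107 A = 0.001278∠120.0° A.
Step 6 — Complex power: S = V·I* = 0.0001301 - j0.2415 VA.
Step 7 — Real power: P = Re(S) = 0.0001301 W.
Step 8 — Reactive power: Q = Im(S) = -0.2415 VAR.
Step 9 — Apparent power: |S| = 0.2415 VA.
Step 10 — Power factor: PF = P/|S| = 0.0005388 (leading).

(a) P = 0.0001301 W  (b) Q = -0.2415 VAR  (c) S = 0.2415 VA  (d) PF = 0.0005388 (leading)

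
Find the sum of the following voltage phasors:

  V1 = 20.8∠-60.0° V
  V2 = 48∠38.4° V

Step 1 — Convert each phasor to rectangular form:
  V1 = 20.8·(cos(-60.0°) + j·sin(-60.0°)) = 10.4 - j18.01 V
  V2 = 48·(cos(38.4°) + j·sin(38.4°)) = 37.62 + j29.82 V
Step 2 — Sum components: V_total = 48.02 + j11.8 V.
Step 3 — Convert to polar: |V_total| = 49.45 V, ∠V_total = 13.8°.

V_total = 49.45∠13.8° V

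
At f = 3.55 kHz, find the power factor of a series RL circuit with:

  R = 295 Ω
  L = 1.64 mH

Step 1 — Angular frequency: ω = 2π·f = 2π·3550 = 2.231e+04 rad/s.
Step 2 — Component impedances:
  R: Z = R = 295 Ω
  L: Z = jωL = j·2.231e+04·0.00164 = 0 + j36.58 Ω
Step 3 — Series combination: Z_total = R + L = 295 + j36.58 Ω = 297.3∠7.1° Ω.
Step 4 — Power factor: PF = cos(φ) = Re(Z)/|Z| = 295/297.26 = 0.9924.
Step 5 — Type: Im(Z) = 36.58 ⇒ lagging (phase φ = 7.1°).

PF = 0.9924 (lagging, φ = 7.1°)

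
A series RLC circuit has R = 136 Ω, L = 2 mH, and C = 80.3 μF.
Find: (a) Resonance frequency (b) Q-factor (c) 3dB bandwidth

Step 1 — Resonance: ω₀ = 1/√(LC) = 1/√(0.002·8.03e-05) = 2495 rad/s.
Step 2 — f₀ = ω₀/(2π) = 397.1 Hz.
Step 3 — Series Q: Q = ω₀L/R = 2495·0.002/136 = 0.0367.
Step 4 — Bandwidth: Δω = ω₀/Q = 6.8e+04 rad/s; BW = Δω/(2π) = 1.082e+04 Hz.

(a) f₀ = 397.1 Hz  (b) Q = 0.0367  (c) BW = 1.082e+04 Hz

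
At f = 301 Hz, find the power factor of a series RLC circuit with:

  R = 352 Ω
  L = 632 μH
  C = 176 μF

Step 1 — Angular frequency: ω = 2π·f = 2π·301 = 1891 rad/s.
Step 2 — Component impedances:
  R: Z = R = 352 Ω
  L: Z = jωL = j·1891·0.000632 = 0 + j1.195 Ω
  C: Z = 1/(jωC) = -j/(ω·C) = 0 - j3.004 Ω
Step 3 — Series combination: Z_total = R + L + C = 352 - j1.809 Ω = 352∠-0.3° Ω.
Step 4 — Power factor: PF = cos(φ) = Re(Z)/|Z| = 352/352 = 1.
Step 5 — Type: Im(Z) = -1.809 ⇒ leading (phase φ = -0.3°).

PF = 1 (leading, φ = -0.3°)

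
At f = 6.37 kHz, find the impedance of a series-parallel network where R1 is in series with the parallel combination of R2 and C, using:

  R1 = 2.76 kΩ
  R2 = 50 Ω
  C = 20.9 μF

Step 1 — Angular frequency: ω = 2π·f = 2π·6370 = 4.002e+04 rad/s.
Step 2 — Component impedances:
  R1: Z = R = 2760 Ω
  R2: Z = R = 50 Ω
  C: Z = 1/(jωC) = -j/(ω·C) = 0 - j1.195 Ω
Step 3 — Parallel branch: R2 || C = 1/(1/R2 + 1/C) = 0.02857 - j1.195 Ω.
Step 4 — Series with R1: Z_total = R1 + (R2 || C) = 2760 - j1.195 Ω = 2760∠-0.0° Ω.

Z = 2760 - j1.195 Ω = 2760∠-0.0° Ω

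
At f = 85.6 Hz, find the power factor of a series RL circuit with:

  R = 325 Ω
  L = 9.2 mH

Step 1 — Angular frequency: ω = 2π·f = 2π·85.6 = 537.8 rad/s.
Step 2 — Component impedances:
  R: Z = R = 325 Ω
  L: Z = jωL = j·537.8·0.0092 = 0 + j4.948 Ω
Step 3 — Series combination: Z_total = R + L = 325 + j4.948 Ω = 325∠0.9° Ω.
Step 4 — Power factor: PF = cos(φ) = Re(Z)/|Z| = 325/325.04 = 0.9999.
Step 5 — Type: Im(Z) = 4.948 ⇒ lagging (phase φ = 0.9°).

PF = 0.9999 (lagging, φ = 0.9°)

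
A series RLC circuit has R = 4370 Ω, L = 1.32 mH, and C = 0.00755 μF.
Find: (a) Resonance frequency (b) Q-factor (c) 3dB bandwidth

Step 1 — Resonance: ω₀ = 1/√(LC) = 1/√(0.00132·7.55e-09) = 3.168e+05 rad/s.
Step 2 — f₀ = ω₀/(2π) = 5.041e+04 Hz.
Step 3 — Series Q: Q = ω₀L/R = 3.168e+05·0.00132/4370 = 0.09568.
Step 4 — Bandwidth: Δω = ω₀/Q = 3.311e+06 rad/s; BW = Δω/(2π) = 5.269e+05 Hz.

(a) f₀ = 5.041e+04 Hz  (b) Q = 0.09568  (c) BW = 5.269e+05 Hz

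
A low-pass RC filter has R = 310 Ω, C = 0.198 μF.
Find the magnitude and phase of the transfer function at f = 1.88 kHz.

Step 1 — Angular frequency: ω = 2π·1880 = 1.181e+04 rad/s.
Step 2 — Transfer function: H(jω) = 1/(1 + jωRC).
Step 3 — Denominator: 1 + jωRC = 1 + j·1.181e+04·310·1.98e-07 = 1 + j0.725.
Step 4 — H = 0.6554 - j0.4752.
Step 5 — Magnitude: |H| = 0.8096 (-1.8 dB); phase: φ = -35.9°.

|H| = 0.8096 (-1.8 dB), φ = -35.9°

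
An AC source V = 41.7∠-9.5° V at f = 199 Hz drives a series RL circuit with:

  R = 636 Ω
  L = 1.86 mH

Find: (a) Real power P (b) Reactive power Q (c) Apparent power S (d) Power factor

Step 1 — Angular frequency: ω = 2π·f = 2π·199 = 1250 rad/s.
Step 2 — Component impedances:
  R: Z = R = 636 Ω
  L: Z = jωL = j·1250·0.00186 = 0 + j2.326 Ω
Step 3 — Series combination: Z_total = R + L = 636 + j2.326 Ω = 636∠0.2° Ω.
Step 4 — Source phasor: V = 41.7∠-9.5° V = 41.13 - j6.882 V.
Step 5 — Current: I = V / Z = 0.06463 - j0.01106 A = 0.06557∠-9.7° A.
Step 6 — Complex power: S = V·I* = 2.734 + j0.009998 VA.
Step 7 — Real power: P = Re(S) = 2.734 W.
Step 8 — Reactive power: Q = Im(S) = 0.009998 VAR.
Step 9 — Apparent power: |S| = 2.734 VA.
Step 10 — Power factor: PF = P/|S| = 1 (lagging).

(a) P = 2.734 W  (b) Q = 0.009998 VAR  (c) S = 2.734 VA  (d) PF = 1 (lagging)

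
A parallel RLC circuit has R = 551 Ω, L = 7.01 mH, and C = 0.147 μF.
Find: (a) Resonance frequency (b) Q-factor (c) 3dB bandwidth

Step 1 — Resonance: ω₀ = 1/√(LC) = 1/√(0.00701·1.47e-07) = 3.115e+04 rad/s.
Step 2 — f₀ = ω₀/(2π) = 4958 Hz.
Step 3 — Parallel Q: Q = R/(ω₀L) = 551/(3.115e+04·0.00701) = 2.523.
Step 4 — Bandwidth: Δω = ω₀/Q = 1.235e+04 rad/s; BW = Δω/(2π) = 1965 Hz.

(a) f₀ = 4958 Hz  (b) Q = 2.523  (c) BW = 1965 Hz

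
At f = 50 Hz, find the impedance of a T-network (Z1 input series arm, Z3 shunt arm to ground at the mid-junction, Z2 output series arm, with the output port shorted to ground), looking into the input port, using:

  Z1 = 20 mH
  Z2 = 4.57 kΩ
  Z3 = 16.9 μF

Step 1 — Angular frequency: ω = 2π·f = 2π·50 = 314.2 rad/s.
Step 2 — Component impedances:
  Z1: Z = jωL = j·314.2·0.02 = 0 + j6.283 Ω
  Z2: Z = R = 4570 Ω
  Z3: Z = 1/(jωC) = -j/(ω·C) = 0 - j188.3 Ω
Step 3 — With the output port shorted to ground, the output series arm Z2 runs from the junction to ground; the shunt arm Z3 also runs from the junction to ground. They appear in parallel: Z3 || Z2 = 7.749 - j188 Ω.
Step 4 — Series with input arm Z1: Z_in = Z1 + (Z3 || Z2) = 7.749 - j181.7 Ω = 181.9∠-87.6° Ω.

Z = 7.749 - j181.7 Ω = 181.9∠-87.6° Ω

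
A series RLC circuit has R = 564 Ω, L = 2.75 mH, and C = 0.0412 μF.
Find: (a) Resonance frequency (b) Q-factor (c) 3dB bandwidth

Step 1 — Resonance condition Im(Z)=0 gives ω₀ = 1/√(LC).
Step 2 — ω₀ = 1/√(0.00275·4.12e-08) = 9.395e+04 rad/s.
Step 3 — f₀ = ω₀/(2π) = 1.495e+04 Hz.
Step 4 — Series Q: Q = ω₀L/R = 9.395e+04·0.00275/564 = 0.4581.
Step 5 — 3dB bandwidth: Δω = ω₀/Q = 2.051e+05 rad/s; BW = Δω/(2π) = 3.264e+04 Hz.

(a) f₀ = 1.495e+04 Hz  (b) Q = 0.4581  (c) BW = 3.264e+04 Hz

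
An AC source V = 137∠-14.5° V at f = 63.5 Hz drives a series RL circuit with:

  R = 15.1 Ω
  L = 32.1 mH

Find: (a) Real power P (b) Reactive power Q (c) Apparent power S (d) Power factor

Step 1 — Angular frequency: ω = 2π·f = 2π·63.5 = 399 rad/s.
Step 2 — Component impedances:
  R: Z = R = 15.1 Ω
  L: Z = jωL = j·399·0.0321 = 0 + j12.81 Ω
Step 3 — Series combination: Z_total = R + L = 15.1 + j12.81 Ω = 19.8∠40.3° Ω.
Step 4 — Source phasor: V = 137∠-14.5° V = 132.6 - j34.3 V.
Step 5 — Current: I = V / Z = 3.988 - j5.654 A = 6.919∠-54.8° A.
Step 6 — Complex power: S = V·I* = 722.9 + j613.2 VA.
Step 7 — Real power: P = Re(S) = 722.9 W.
Step 8 — Reactive power: Q = Im(S) = 613.2 VAR.
Step 9 — Apparent power: |S| = 947.9 VA.
Step 10 — Power factor: PF = P/|S| = 0.7626 (lagging).

(a) P = 722.9 W  (b) Q = 613.2 VAR  (c) S = 947.9 VA  (d) PF = 0.7626 (lagging)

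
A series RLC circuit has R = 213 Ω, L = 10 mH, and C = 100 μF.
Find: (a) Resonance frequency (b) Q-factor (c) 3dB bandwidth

Step 1 — Resonance: ω₀ = 1/√(LC) = 1/√(0.01·0.0001) = 1000 rad/s.
Step 2 — f₀ = ω₀/(2π) = 159.2 Hz.
Step 3 — Series Q: Q = ω₀L/R = 1000·0.01/213 = 0.04695.
Step 4 — Bandwidth: Δω = ω₀/Q = 2.13e+04 rad/s; BW = Δω/(2π) = 3390 Hz.

(a) f₀ = 159.2 Hz  (b) Q = 0.04695  (c) BW = 3390 Hz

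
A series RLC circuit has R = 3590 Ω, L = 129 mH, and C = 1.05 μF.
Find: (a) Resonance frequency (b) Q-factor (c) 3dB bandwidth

Step 1 — Resonance: ω₀ = 1/√(LC) = 1/√(0.129·1.05e-06) = 2717 rad/s.
Step 2 — f₀ = ω₀/(2π) = 432.4 Hz.
Step 3 — Series Q: Q = ω₀L/R = 2717·0.129/3590 = 0.09764.
Step 4 — Bandwidth: Δω = ω₀/Q = 2.783e+04 rad/s; BW = Δω/(2π) = 4429 Hz.

(a) f₀ = 432.4 Hz  (b) Q = 0.09764  (c) BW = 4429 Hz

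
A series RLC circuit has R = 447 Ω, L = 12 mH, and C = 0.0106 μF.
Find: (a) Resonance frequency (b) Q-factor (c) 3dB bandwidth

Step 1 — Resonance: ω₀ = 1/√(LC) = 1/√(0.012·1.06e-08) = 8.867e+04 rad/s.
Step 2 — f₀ = ω₀/(2π) = 1.411e+04 Hz.
Step 3 — Series Q: Q = ω₀L/R = 8.867e+04·0.012/447 = 2.38.
Step 4 — Bandwidth: Δω = ω₀/Q = 3.725e+04 rad/s; BW = Δω/(2π) = 5929 Hz.

(a) f₀ = 1.411e+04 Hz  (b) Q = 2.38  (c) BW = 5929 Hz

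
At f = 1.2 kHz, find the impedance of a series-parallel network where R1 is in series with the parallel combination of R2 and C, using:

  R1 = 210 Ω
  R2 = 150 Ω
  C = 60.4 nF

Step 1 — Angular frequency: ω = 2π·f = 2π·1200 = 7540 rad/s.
Step 2 — Component impedances:
  R1: Z = R = 210 Ω
  R2: Z = R = 150 Ω
  C: Z = 1/(jωC) = -j/(ω·C) = 0 - j2196 Ω
Step 3 — Parallel branch: R2 || C = 1/(1/R2 + 1/C) = 149.3 - j10.2 Ω.
Step 4 — Series with R1: Z_total = R1 + (R2 || C) = 359.3 - j10.2 Ω = 359.4∠-1.6° Ω.

Z = 359.3 - j10.2 Ω = 359.4∠-1.6° Ω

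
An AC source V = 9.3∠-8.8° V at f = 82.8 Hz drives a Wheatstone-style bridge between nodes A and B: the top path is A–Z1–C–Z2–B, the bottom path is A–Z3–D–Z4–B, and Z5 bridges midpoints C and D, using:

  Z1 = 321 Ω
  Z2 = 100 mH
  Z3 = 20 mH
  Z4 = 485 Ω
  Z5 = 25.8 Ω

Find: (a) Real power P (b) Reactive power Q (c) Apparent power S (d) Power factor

Step 1 — Angular frequency: ω = 2π·f = 2π·82.8 = 520.2 rad/s.
Step 2 — Component impedances:
  Z1: Z = R = 321 Ω
  Z2: Z = jωL = j·520.2·0.1 = 0 + j52.02 Ω
  Z3: Z = jωL = j·520.2·0.02 = 0 + j10.4 Ω
  Z4: Z = R = 485 Ω
  Z5: Z = R = 25.8 Ω
Step 3 — Bridge requires nodal analysis (the Z5 bridge couples midpoints C and D, so the two paths cannot be reduced to a simple series/parallel combination). Setting node B to ground and injecting 1 A at node A, the 3-node admittance system at A, C, D solves to V_A = Z_AB = 27.67 + j55.76 Ω = 62.25∠63.6° Ω.
Step 4 — Source phasor: V = 9.3∠-8.8° V = 9.191 - j1.423 V.
Step 5 — Current: I = V / Z = 0.04516 - j0.1424 A = 0.1494∠-72.4° A.
Step 6 — Complex power: S = V·I* = 0.6177 + j1.245 VA.
Step 7 — Real power: P = Re(S) = 0.6177 W.
Step 8 — Reactive power: Q = Im(S) = 1.245 VAR.
Step 9 — Apparent power: |S| = 1.389 VA.
Step 10 — Power factor: PF = P/|S| = 0.4446 (lagging).

(a) P = 0.6177 W  (b) Q = 1.245 VAR  (c) S = 1.389 VA  (d) PF = 0.4446 (lagging)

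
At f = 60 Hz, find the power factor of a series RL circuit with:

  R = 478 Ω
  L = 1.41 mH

Step 1 — Angular frequency: ω = 2π·f = 2π·60 = 377 rad/s.
Step 2 — Component impedances:
  R: Z = R = 478 Ω
  L: Z = jωL = j·377·0.00141 = 0 + j0.5316 Ω
Step 3 — Series combination: Z_total = R + L = 478 + j0.5316 Ω = 478∠0.1° Ω.
Step 4 — Power factor: PF = cos(φ) = Re(Z)/|Z| = 478/478 = 1.
Step 5 — Type: Im(Z) = 0.5316 ⇒ lagging (phase φ = 0.1°).

PF = 1 (lagging, φ = 0.1°)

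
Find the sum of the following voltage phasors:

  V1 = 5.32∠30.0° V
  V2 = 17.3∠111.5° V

Step 1 — Convert each phasor to rectangular form:
  V1 = 5.32·(cos(30.0°) + j·sin(30.0°)) = 4.607 + j2.66 V
  V2 = 17.3·(cos(111.5°) + j·sin(111.5°)) = -6.34 + j16.1 V
Step 2 — Sum components: V_total = -1.733 + j18.76 V.
Step 3 — Convert to polar: |V_total| = 18.84 V, ∠V_total = 95.3°.

V_total = 18.84∠95.3° V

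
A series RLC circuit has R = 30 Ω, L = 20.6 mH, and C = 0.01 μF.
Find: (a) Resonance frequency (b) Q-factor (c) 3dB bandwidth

Step 1 — Resonance: ω₀ = 1/√(LC) = 1/√(0.0206·1e-08) = 6.967e+04 rad/s.
Step 2 — f₀ = ω₀/(2π) = 1.109e+04 Hz.
Step 3 — Series Q: Q = ω₀L/R = 6.967e+04·0.0206/30 = 47.84.
Step 4 — Bandwidth: Δω = ω₀/Q = 1456 rad/s; BW = Δω/(2π) = 231.8 Hz.

(a) f₀ = 1.109e+04 Hz  (b) Q = 47.84  (c) BW = 231.8 Hz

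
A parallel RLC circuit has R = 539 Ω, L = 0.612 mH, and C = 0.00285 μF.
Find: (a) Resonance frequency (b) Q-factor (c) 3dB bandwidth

Step 1 — Resonance: ω₀ = 1/√(LC) = 1/√(0.000612·2.85e-09) = 7.572e+05 rad/s.
Step 2 — f₀ = ω₀/(2π) = 1.205e+05 Hz.
Step 3 — Parallel Q: Q = R/(ω₀L) = 539/(7.572e+05·0.000612) = 1.163.
Step 4 — Bandwidth: Δω = ω₀/Q = 6.51e+05 rad/s; BW = Δω/(2π) = 1.036e+05 Hz.

(a) f₀ = 1.205e+05 Hz  (b) Q = 1.163  (c) BW = 1.036e+05 Hz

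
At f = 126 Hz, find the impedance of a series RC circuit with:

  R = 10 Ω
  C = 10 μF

Step 1 — Angular frequency: ω = 2π·f = 2π·126 = 791.7 rad/s.
Step 2 — Component impedances:
  R: Z = R = 10 Ω
  C: Z = 1/(jωC) = -j/(ω·C) = 0 - j126.3 Ω
Step 3 — Series combination: Z_total = R + C = 10 - j126.3 Ω = 126.7∠-85.5° Ω.

Z = 10 - j126.3 Ω = 126.7∠-85.5° Ω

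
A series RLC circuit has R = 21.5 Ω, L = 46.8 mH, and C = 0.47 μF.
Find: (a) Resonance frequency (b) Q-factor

Step 1 — Resonance condition Im(Z)=0 gives ω₀ = 1/√(LC).
Step 2 — ω₀ = 1/√(0.0468·4.7e-07) = 6743 rad/s.
Step 3 — f₀ = ω₀/(2π) = 1073 Hz.
Step 4 — Series Q: Q = ω₀L/R = 6743·0.0468/21.5 = 14.68.

(a) f₀ = 1073 Hz  (b) Q = 14.68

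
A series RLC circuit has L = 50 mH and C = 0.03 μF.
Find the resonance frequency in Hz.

Step 1 — Resonance condition Im(Z)=0 gives ω₀ = 1/√(LC).
Step 2 — ω₀ = 1/√(0.05·3e-08) = 2.582e+04 rad/s.
Step 3 — f₀ = ω₀/(2π) = 4109 Hz.

f₀ = 4109 Hz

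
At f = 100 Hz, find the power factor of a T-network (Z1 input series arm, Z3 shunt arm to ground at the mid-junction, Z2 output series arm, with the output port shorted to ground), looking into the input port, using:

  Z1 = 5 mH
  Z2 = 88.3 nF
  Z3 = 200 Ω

Step 1 — Angular frequency: ω = 2π·f = 2π·100 = 628.3 rad/s.
Step 2 — Component impedances:
  Z1: Z = jωL = j·628.3·0.005 = 0 + j3.142 Ω
  Z2: Z = 1/(jωC) = -j/(ω·C) = 0 - j1.802e+04 Ω
  Z3: Z = R = 200 Ω
Step 3 — With the output port shorted to ground, the output series arm Z2 runs from the junction to ground; the shunt arm Z3 also runs from the junction to ground. They appear in parallel: Z3 || Z2 = 200 - j2.219 Ω.
Step 4 — Series with input arm Z1: Z_in = Z1 + (Z3 || Z2) = 200 + j0.9226 Ω = 200∠0.3° Ω.
Step 5 — Power factor: PF = cos(φ) = Re(Z)/|Z| = 200/200 = 1.
Step 6 — Type: Im(Z) = 0.9226 ⇒ lagging (phase φ = 0.3°).

PF = 1 (lagging, φ = 0.3°)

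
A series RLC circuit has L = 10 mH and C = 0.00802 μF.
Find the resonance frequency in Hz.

Step 1 — Resonance condition Im(Z)=0 gives ω₀ = 1/√(LC).
Step 2 — ω₀ = 1/√(0.01·8.02e-09) = 1.117e+05 rad/s.
Step 3 — f₀ = ω₀/(2π) = 1.777e+04 Hz.

f₀ = 1.777e+04 Hz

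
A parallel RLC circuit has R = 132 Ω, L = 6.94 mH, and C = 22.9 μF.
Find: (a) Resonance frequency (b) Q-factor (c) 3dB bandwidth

Step 1 — Resonance: ω₀ = 1/√(LC) = 1/√(0.00694·2.29e-05) = 2508 rad/s.
Step 2 — f₀ = ω₀/(2π) = 399.2 Hz.
Step 3 — Parallel Q: Q = R/(ω₀L) = 132/(2508·0.00694) = 7.582.
Step 4 — Bandwidth: Δω = ω₀/Q = 330.8 rad/s; BW = Δω/(2π) = 52.65 Hz.

(a) f₀ = 399.2 Hz  (b) Q = 7.582  (c) BW = 52.65 Hz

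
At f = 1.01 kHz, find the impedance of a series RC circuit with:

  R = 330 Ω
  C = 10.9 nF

Step 1 — Angular frequency: ω = 2π·f = 2π·1010 = 6346 rad/s.
Step 2 — Component impedances:
  R: Z = R = 330 Ω
  C: Z = 1/(jωC) = -j/(ω·C) = 0 - j1.446e+04 Ω
Step 3 — Series combination: Z_total = R + C = 330 - j1.446e+04 Ω = 1.446e+04∠-88.7° Ω.

Z = 330 - j1.446e+04 Ω = 1.446e+04∠-88.7° Ω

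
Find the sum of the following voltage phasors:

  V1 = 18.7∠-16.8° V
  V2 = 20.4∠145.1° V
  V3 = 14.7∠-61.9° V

Step 1 — Convert each phasor to rectangular form:
  V1 = 18.7·(cos(-16.8°) + j·sin(-16.8°)) = 17.9 - j5.405 V
  V2 = 20.4·(cos(145.1°) + j·sin(145.1°)) = -16.73 + j11.67 V
  V3 = 14.7·(cos(-61.9°) + j·sin(-61.9°)) = 6.924 - j12.97 V
Step 2 — Sum components: V_total = 8.095 - j6.7 V.
Step 3 — Convert to polar: |V_total| = 10.51 V, ∠V_total = -39.6°.

V_total = 10.51∠-39.6° V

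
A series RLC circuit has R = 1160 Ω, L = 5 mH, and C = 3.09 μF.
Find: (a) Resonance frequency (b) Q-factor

Step 1 — Resonance condition Im(Z)=0 gives ω₀ = 1/√(LC).
Step 2 — ω₀ = 1/√(0.005·3.09e-06) = 8045 rad/s.
Step 3 — f₀ = ω₀/(2π) = 1280 Hz.
Step 4 — Series Q: Q = ω₀L/R = 8045·0.005/1160 = 0.03468.

(a) f₀ = 1280 Hz  (b) Q = 0.03468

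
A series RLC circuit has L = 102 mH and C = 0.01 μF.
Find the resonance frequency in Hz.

Step 1 — Resonance condition Im(Z)=0 gives ω₀ = 1/√(LC).
Step 2 — ω₀ = 1/√(0.102·1e-08) = 3.131e+04 rad/s.
Step 3 — f₀ = ω₀/(2π) = 4983 Hz.

f₀ = 4983 Hz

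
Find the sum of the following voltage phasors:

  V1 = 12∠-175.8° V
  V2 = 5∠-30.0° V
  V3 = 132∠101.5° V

Step 1 — Convert each phasor to rectangular form:
  V1 = 12·(cos(-175.8°) + j·sin(-175.8°)) = -11.97 - j0.8789 V
  V2 = 5·(cos(-30.0°) + j·sin(-30.0°)) = 4.33 - j2.5 V
  V3 = 132·(cos(101.5°) + j·sin(101.5°)) = -26.32 + j129.4 V
Step 2 — Sum components: V_total = -33.95 + j126 V.
Step 3 — Convert to polar: |V_total| = 130.5 V, ∠V_total = 105.1°.

V_total = 130.5∠105.1° V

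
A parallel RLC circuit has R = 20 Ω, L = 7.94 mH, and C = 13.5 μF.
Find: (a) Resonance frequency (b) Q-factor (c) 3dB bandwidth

Step 1 — Resonance: ω₀ = 1/√(LC) = 1/√(0.00794·1.35e-05) = 3054 rad/s.
Step 2 — f₀ = ω₀/(2π) = 486.1 Hz.
Step 3 — Parallel Q: Q = R/(ω₀L) = 20/(3054·0.00794) = 0.8247.
Step 4 — Bandwidth: Δω = ω₀/Q = 3704 rad/s; BW = Δω/(2π) = 589.5 Hz.

(a) f₀ = 486.1 Hz  (b) Q = 0.8247  (c) BW = 589.5 Hz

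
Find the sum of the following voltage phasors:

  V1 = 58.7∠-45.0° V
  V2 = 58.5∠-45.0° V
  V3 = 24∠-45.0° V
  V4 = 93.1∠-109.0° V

Step 1 — Convert each phasor to rectangular form:
  V1 = 58.7·(cos(-45.0°) + j·sin(-45.0°)) = 41.51 - j41.51 V
  V2 = 58.5·(cos(-45.0°) + j·sin(-45.0°)) = 41.37 - j41.37 V
  V3 = 24·(cos(-45.0°) + j·sin(-45.0°)) = 16.97 - j16.97 V
  V4 = 93.1·(cos(-109.0°) + j·sin(-109.0°)) = -30.31 - j88.03 V
Step 2 — Sum components: V_total = 69.53 - j187.9 V.
Step 3 — Convert to polar: |V_total| = 200.3 V, ∠V_total = -69.7°.

V_total = 200.3∠-69.7° V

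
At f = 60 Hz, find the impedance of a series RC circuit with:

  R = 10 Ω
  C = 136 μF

Step 1 — Angular frequency: ω = 2π·f = 2π·60 = 377 rad/s.
Step 2 — Component impedances:
  R: Z = R = 10 Ω
  C: Z = 1/(jωC) = -j/(ω·C) = 0 - j19.5 Ω
Step 3 — Series combination: Z_total = R + C = 10 - j19.5 Ω = 21.92∠-62.9° Ω.

Z = 10 - j19.5 Ω = 21.92∠-62.9° Ω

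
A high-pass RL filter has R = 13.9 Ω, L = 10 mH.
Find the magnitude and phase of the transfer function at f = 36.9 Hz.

Step 1 — Angular frequency: ω = 2π·36.9 = 231.8 rad/s.
Step 2 — Transfer function: H(jω) = jωL/(R + jωL).
Step 3 — Numerator jωL = j·2.318; denominator R + jωL = 13.9 + j2.318.
Step 4 — H = 0.02707 + j0.1623.
Step 5 — Magnitude: |H| = 0.1645 (-15.7 dB); phase: φ = 80.5°.

|H| = 0.1645 (-15.7 dB), φ = 80.5°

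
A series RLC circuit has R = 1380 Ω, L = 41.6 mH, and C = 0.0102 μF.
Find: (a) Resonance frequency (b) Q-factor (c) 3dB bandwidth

Step 1 — Resonance: ω₀ = 1/√(LC) = 1/√(0.0416·1.02e-08) = 4.855e+04 rad/s.
Step 2 — f₀ = ω₀/(2π) = 7726 Hz.
Step 3 — Series Q: Q = ω₀L/R = 4.855e+04·0.0416/1380 = 1.463.
Step 4 — Bandwidth: Δω = ω₀/Q = 3.317e+04 rad/s; BW = Δω/(2π) = 5280 Hz.

(a) f₀ = 7726 Hz  (b) Q = 1.463  (c) BW = 5280 Hz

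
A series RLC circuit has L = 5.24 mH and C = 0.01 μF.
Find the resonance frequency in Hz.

Step 1 — Resonance condition Im(Z)=0 gives ω₀ = 1/√(LC).
Step 2 — ω₀ = 1/√(0.00524·1e-08) = 1.381e+05 rad/s.
Step 3 — f₀ = ω₀/(2π) = 2.199e+04 Hz.

f₀ = 2.199e+04 Hz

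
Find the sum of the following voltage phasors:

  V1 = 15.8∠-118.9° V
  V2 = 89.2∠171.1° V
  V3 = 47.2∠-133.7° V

Step 1 — Convert each phasor to rectangular form:
  V1 = 15.8·(cos(-118.9°) + j·sin(-118.9°)) = -7.636 - j13.83 V
  V2 = 89.2·(cos(171.1°) + j·sin(171.1°)) = -88.13 + j13.8 V
  V3 = 47.2·(cos(-133.7°) + j·sin(-133.7°)) = -32.61 - j34.12 V
Step 2 — Sum components: V_total = -128.4 - j34.16 V.
Step 3 — Convert to polar: |V_total| = 132.8 V, ∠V_total = -165.1°.

V_total = 132.8∠-165.1° V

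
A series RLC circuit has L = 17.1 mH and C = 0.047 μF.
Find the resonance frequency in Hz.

Step 1 — Resonance condition Im(Z)=0 gives ω₀ = 1/√(LC).
Step 2 — ω₀ = 1/√(0.0171·4.7e-08) = 3.527e+04 rad/s.
Step 3 — f₀ = ω₀/(2π) = 5614 Hz.

f₀ = 5614 Hz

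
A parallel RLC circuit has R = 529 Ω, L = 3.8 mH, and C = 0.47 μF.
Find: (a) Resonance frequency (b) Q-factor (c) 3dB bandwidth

Step 1 — Resonance: ω₀ = 1/√(LC) = 1/√(0.0038·4.7e-07) = 2.366e+04 rad/s.
Step 2 — f₀ = ω₀/(2π) = 3766 Hz.
Step 3 — Parallel Q: Q = R/(ω₀L) = 529/(2.366e+04·0.0038) = 5.883.
Step 4 — Bandwidth: Δω = ω₀/Q = 4022 rad/s; BW = Δω/(2π) = 640.1 Hz.

(a) f₀ = 3766 Hz  (b) Q = 5.883  (c) BW = 640.1 Hz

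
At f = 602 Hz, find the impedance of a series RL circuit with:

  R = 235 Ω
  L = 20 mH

Step 1 — Angular frequency: ω = 2π·f = 2π·602 = 3782 rad/s.
Step 2 — Component impedances:
  R: Z = R = 235 Ω
  L: Z = jωL = j·3782·0.02 = 0 + j75.65 Ω
Step 3 — Series combination: Z_total = R + L = 235 + j75.65 Ω = 246.9∠17.8° Ω.

Z = 235 + j75.65 Ω = 246.9∠17.8° Ω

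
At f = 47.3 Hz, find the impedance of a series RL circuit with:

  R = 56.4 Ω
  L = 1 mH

Step 1 — Angular frequency: ω = 2π·f = 2π·47.3 = 297.2 rad/s.
Step 2 — Component impedances:
  R: Z = R = 56.4 Ω
  L: Z = jωL = j·297.2·0.001 = 0 + j0.2972 Ω
Step 3 — Series combination: Z_total = R + L = 56.4 + j0.2972 Ω = 56.4∠0.3° Ω.

Z = 56.4 + j0.2972 Ω = 56.4∠0.3° Ω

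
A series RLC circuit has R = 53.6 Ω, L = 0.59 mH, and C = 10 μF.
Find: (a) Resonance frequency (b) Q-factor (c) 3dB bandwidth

Step 1 — Resonance: ω₀ = 1/√(LC) = 1/√(0.00059·1e-05) = 1.302e+04 rad/s.
Step 2 — f₀ = ω₀/(2π) = 2072 Hz.
Step 3 — Series Q: Q = ω₀L/R = 1.302e+04·0.00059/53.6 = 0.1433.
Step 4 — Bandwidth: Δω = ω₀/Q = 9.085e+04 rad/s; BW = Δω/(2π) = 1.446e+04 Hz.

(a) f₀ = 2072 Hz  (b) Q = 0.1433  (c) BW = 1.446e+04 Hz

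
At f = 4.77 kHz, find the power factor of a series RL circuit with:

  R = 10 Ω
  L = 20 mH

Step 1 — Angular frequency: ω = 2π·f = 2π·4770 = 2.997e+04 rad/s.
Step 2 — Component impedances:
  R: Z = R = 10 Ω
  L: Z = jωL = j·2.997e+04·0.02 = 0 + j599.4 Ω
Step 3 — Series combination: Z_total = R + L = 10 + j599.4 Ω = 599.5∠89.0° Ω.
Step 4 — Power factor: PF = cos(φ) = Re(Z)/|Z| = 10/599.5 = 0.01668.
Step 5 — Type: Im(Z) = 599.4 ⇒ lagging (phase φ = 89.0°).

PF = 0.01668 (lagging, φ = 89.0°)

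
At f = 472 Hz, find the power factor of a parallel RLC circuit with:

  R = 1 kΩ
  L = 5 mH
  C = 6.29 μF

Step 1 — Angular frequency: ω = 2π·f = 2π·472 = 2966 rad/s.
Step 2 — Component impedances:
  R: Z = R = 1000 Ω
  L: Z = jωL = j·2966·0.005 = 0 + j14.83 Ω
  C: Z = 1/(jωC) = -j/(ω·C) = 0 - j53.61 Ω
Step 3 — Parallel combination: 1/Z_total = 1/R + 1/L + 1/C; Z_total = 0.42 + j20.49 Ω = 20.49∠88.8° Ω.
Step 4 — Power factor: PF = cos(φ) = Re(Z)/|Z| = 0.42/20.494 = 0.02049.
Step 5 — Type: Im(Z) = 20.49 ⇒ lagging (phase φ = 88.8°).

PF = 0.02049 (lagging, φ = 88.8°)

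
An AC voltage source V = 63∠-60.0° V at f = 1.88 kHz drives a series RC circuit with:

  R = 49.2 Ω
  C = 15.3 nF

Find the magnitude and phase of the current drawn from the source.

Step 1 — Angular frequency: ω = 2π·f = 2π·1880 = 1.181e+04 rad/s.
Step 2 — Component impedances:
  R: Z = R = 49.2 Ω
  C: Z = 1/(jωC) = -j/(ω·C) = 0 - j5533 Ω
Step 3 — Series combination: Z_total = R + C = 49.2 - j5533 Ω = 5533∠-89.5° Ω.
Step 4 — Source phasor: V = 63∠-60.0° V = 31.5 - j54.56 V.
Step 5 — Ohm's law: I = V / Z_total = (31.5 - j54.56) / (49.2 - j5533) = 0.00991 + j0.005605 A.
Step 6 — Convert to polar: |I| = 0.01139 A, ∠I = 29.5°.

I = 0.01139∠29.5° A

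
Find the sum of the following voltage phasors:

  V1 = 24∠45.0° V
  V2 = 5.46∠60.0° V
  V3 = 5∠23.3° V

Step 1 — Convert each phasor to rectangular form:
  V1 = 24·(cos(45.0°) + j·sin(45.0°)) = 16.97 + j16.97 V
  V2 = 5.46·(cos(60.0°) + j·sin(60.0°)) = 2.73 + j4.728 V
  V3 = 5·(cos(23.3°) + j·sin(23.3°)) = 4.592 + j1.978 V
Step 2 — Sum components: V_total = 24.29 + j23.68 V.
Step 3 — Convert to polar: |V_total| = 33.92 V, ∠V_total = 44.3°.

V_total = 33.92∠44.3° V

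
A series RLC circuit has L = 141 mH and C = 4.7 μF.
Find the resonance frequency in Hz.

Step 1 — Resonance condition Im(Z)=0 gives ω₀ = 1/√(LC).
Step 2 — ω₀ = 1/√(0.141·4.7e-06) = 1228 rad/s.
Step 3 — f₀ = ω₀/(2π) = 195.5 Hz.

f₀ = 195.5 Hz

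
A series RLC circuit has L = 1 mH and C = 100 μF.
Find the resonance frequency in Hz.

Step 1 — Resonance condition Im(Z)=0 gives ω₀ = 1/√(LC).
Step 2 — ω₀ = 1/√(0.001·0.0001) = 3162 rad/s.
Step 3 — f₀ = ω₀/(2π) = 503.3 Hz.

f₀ = 503.3 Hz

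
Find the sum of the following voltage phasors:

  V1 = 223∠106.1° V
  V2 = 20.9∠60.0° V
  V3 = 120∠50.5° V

Step 1 — Convert each phasor to rectangular form:
  V1 = 223·(cos(106.1°) + j·sin(106.1°)) = -61.84 + j214.3 V
  V2 = 20.9·(cos(60.0°) + j·sin(60.0°)) = 10.45 + j18.1 V
  V3 = 120·(cos(50.5°) + j·sin(50.5°)) = 76.33 + j92.59 V
Step 2 — Sum components: V_total = 24.94 + j324.9 V.
Step 3 — Convert to polar: |V_total| = 325.9 V, ∠V_total = 85.6°.

V_total = 325.9∠85.6° V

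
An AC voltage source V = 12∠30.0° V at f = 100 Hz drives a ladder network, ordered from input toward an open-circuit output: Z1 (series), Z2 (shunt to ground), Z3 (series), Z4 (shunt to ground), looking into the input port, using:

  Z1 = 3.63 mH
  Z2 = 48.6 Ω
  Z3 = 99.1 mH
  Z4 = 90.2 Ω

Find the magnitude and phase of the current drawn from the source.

Step 1 — Angular frequency: ω = 2π·f = 2π·100 = 628.3 rad/s.
Step 2 — Component impedances:
  Z1: Z = jωL = j·628.3·0.00363 = 0 + j2.281 Ω
  Z2: Z = R = 48.6 Ω
  Z3: Z = jωL = j·628.3·0.0991 = 0 + j62.27 Ω
  Z4: Z = R = 90.2 Ω
Step 3 — Ladder network (open output): work backward from the far end, alternating series and parallel combinations. Z_in = 34.43 + j8.636 Ω = 35.5∠14.1° Ω.
Step 4 — Source phasor: V = 12∠30.0° V = 10.39 + j6 V.
Step 5 — Ohm's law: I = V / Z_total = (10.39 + j6) / (34.43 + j8.636) = 0.3251 + j0.09272 A.
Step 6 — Convert to polar: |I| = 0.338 A, ∠I = 15.9°.

I = 0.338∠15.9° A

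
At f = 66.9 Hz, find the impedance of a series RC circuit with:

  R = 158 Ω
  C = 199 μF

Step 1 — Angular frequency: ω = 2π·f = 2π·66.9 = 420.3 rad/s.
Step 2 — Component impedances:
  R: Z = R = 158 Ω
  C: Z = 1/(jωC) = -j/(ω·C) = 0 - j11.95 Ω
Step 3 — Series combination: Z_total = R + C = 158 - j11.95 Ω = 158.5∠-4.3° Ω.

Z = 158 - j11.95 Ω = 158.5∠-4.3° Ω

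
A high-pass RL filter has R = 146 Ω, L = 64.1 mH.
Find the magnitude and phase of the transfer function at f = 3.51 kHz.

Step 1 — Angular frequency: ω = 2π·3510 = 2.205e+04 rad/s.
Step 2 — Transfer function: H(jω) = jωL/(R + jωL).
Step 3 — Numerator jωL = j·1414; denominator R + jωL = 146 + j1414.
Step 4 — H = 0.9894 + j0.1022.
Step 5 — Magnitude: |H| = 0.9947 (-0.0 dB); phase: φ = 5.9°.

|H| = 0.9947 (-0.0 dB), φ = 5.9°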